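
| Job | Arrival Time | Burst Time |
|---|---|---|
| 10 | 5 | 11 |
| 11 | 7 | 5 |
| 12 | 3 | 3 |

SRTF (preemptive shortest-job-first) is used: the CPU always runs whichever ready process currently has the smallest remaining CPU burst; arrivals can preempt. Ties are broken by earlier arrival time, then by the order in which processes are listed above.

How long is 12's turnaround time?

3

Gantt: | idle 0-3 | 12 3-6 | 10 6-7 | 11 7-12 | 10 12-22 |
Completion: 10=22  11=12  12=6
Turnaround (C−A): 10=17  11=5  12=3
Turnaround(12) = completion − arrival = 6 − 3 = 3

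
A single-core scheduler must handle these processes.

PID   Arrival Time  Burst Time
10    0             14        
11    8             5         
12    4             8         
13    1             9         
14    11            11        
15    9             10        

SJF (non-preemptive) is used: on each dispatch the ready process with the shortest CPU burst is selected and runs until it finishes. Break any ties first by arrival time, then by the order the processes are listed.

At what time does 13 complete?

36

Gantt: | 10 0-14 | 11 14-19 | 12 19-27 | 13 27-36 | 15 36-46 | 14 46-57 |
Completion: 10=14  11=19  12=27  13=36  14=57  15=46
Turnaround (C−A): 10=14  11=11  12=23  13=35  14=46  15=37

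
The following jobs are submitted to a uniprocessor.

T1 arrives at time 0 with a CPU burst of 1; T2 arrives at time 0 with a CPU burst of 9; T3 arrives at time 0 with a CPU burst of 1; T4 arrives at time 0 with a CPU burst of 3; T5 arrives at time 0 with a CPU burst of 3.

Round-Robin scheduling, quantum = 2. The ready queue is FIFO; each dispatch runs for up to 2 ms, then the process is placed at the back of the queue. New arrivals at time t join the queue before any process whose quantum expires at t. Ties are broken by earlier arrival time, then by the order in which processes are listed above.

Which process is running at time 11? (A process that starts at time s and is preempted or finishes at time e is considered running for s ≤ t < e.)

T5

Gantt: | T1 0-1 | T2 1-3 | T3 3-4 | T4 4-6 | T5 6-8 | T2 8-10 | T4 10-11 | T5 11-12 | T2 12-17 |
Completion: T1=1  T2=17  T3=4  T4=11  T5=12
Turnaround (C−A): T1=1  T2=17  T3=4  T4=11  T5=12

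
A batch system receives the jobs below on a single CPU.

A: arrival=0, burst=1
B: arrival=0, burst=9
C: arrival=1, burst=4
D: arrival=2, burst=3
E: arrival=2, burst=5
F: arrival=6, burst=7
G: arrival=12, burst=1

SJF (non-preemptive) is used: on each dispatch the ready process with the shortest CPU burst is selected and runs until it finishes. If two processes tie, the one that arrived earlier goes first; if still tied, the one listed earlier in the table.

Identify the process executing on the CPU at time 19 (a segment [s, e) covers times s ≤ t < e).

Schedule: | A 0-1 | C 1-5 | D 5-8 | E 8-13 | G 13-14 | F 14-21 | B 21-30 |
Completion: A=1  B=30  C=5  D=8  E=13  F=21  G=14
Turnaround (C−A): A=1  B=30  C=4  D=6  E=11  F=15  G=2

F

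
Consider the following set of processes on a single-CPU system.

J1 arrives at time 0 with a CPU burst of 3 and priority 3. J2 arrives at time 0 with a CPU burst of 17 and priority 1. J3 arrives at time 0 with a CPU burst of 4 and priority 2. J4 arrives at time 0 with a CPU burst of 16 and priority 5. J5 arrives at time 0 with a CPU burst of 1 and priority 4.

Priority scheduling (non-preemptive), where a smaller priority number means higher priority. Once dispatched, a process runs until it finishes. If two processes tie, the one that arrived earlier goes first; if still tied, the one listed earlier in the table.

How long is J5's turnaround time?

25

Timeline: | J2 0-17 | J3 17-21 | J1 21-24 | J5 24-25 | J4 25-41 |
Completion: J1=24  J2=17  J3=21  J4=41  J5=25
Turnaround (C−A): J1=24  J2=17  J3=21  J4=41  J5=25
Turnaround(J5) = completion − arrival = 25 − 0 = 25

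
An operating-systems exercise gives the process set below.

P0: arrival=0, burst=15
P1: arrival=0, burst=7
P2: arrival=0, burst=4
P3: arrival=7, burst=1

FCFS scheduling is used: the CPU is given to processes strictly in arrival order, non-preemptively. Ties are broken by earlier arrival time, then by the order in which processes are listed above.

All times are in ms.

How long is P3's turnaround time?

20

Schedule: | P0 0-15 | P1 15-22 | P2 22-26 | P3 26-27 |
Completion: P0=15  P1=22  P2=26  P3=27
Turnaround(P3) = completion − arrival = 27 − 7 = 20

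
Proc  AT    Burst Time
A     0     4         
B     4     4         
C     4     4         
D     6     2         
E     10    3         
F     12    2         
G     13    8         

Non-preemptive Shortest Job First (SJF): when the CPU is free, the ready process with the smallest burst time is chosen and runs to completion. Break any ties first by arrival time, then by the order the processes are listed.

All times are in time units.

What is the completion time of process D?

Schedule: | A 0-4 | B 4-8 | D 8-10 | E 10-13 | F 13-15 | C 15-19 | G 19-27 |
Completion: A=4  B=8  C=19  D=10  E=13  F=15  G=27

10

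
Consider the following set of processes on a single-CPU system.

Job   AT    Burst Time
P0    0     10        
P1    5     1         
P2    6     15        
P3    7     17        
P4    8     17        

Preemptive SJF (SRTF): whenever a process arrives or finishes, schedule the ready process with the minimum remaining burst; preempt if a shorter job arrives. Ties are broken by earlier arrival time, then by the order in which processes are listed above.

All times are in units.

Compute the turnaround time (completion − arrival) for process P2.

Schedule: | P0 0-5 | P1 5-6 | P0 6-11 | P2 11-26 | P3 26-43 | P4 43-60 |
Completion: P0=11  P1=6  P2=26  P3=43  P4=60
Turnaround (C−A): P0=11  P1=1  P2=20  P3=36  P4=52
Turnaround(P2) = completion − arrival = 26 − 6 = 20

20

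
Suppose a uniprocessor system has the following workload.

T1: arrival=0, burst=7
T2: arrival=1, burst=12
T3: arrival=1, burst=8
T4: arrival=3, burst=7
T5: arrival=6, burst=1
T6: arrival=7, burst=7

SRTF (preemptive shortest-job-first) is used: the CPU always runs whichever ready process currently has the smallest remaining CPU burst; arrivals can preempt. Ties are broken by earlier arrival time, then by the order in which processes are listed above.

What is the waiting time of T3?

Gantt: | T1 0-7 | T5 7-8 | T4 8-15 | T6 15-22 | T3 22-30 | T2 30-42 |
Completion: T1=7  T2=42  T3=30  T4=15  T5=8  T6=22
Waiting(T3) = turnaround − burst = 29 − 8 = 21

21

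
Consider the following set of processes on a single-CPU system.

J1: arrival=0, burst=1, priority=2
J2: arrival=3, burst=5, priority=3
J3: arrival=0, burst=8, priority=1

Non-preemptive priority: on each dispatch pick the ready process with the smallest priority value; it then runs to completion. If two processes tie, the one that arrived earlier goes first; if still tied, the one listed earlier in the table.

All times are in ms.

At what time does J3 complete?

Gantt: | J3 0-8 | J1 8-9 | J2 9-14 |
Completion: J1=9  J2=14  J3=8
Turnaround (C−A): J1=9  J2=11  J3=8

8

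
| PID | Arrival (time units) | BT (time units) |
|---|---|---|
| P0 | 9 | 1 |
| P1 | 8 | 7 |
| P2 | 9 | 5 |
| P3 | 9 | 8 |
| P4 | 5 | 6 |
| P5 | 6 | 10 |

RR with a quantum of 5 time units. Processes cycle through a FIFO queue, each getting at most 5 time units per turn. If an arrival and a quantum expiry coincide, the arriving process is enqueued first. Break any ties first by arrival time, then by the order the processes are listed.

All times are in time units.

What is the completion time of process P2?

26

Schedule: | idle 0-5 | P4 5-10 | P5 10-15 | P1 15-20 | P0 20-21 | P2 21-26 | P3 26-31 | P4 31-32 | P5 32-37 | P1 37-39 | P3 39-42 |
Completion: P0=21  P1=39  P2=26  P3=42  P4=32  P5=37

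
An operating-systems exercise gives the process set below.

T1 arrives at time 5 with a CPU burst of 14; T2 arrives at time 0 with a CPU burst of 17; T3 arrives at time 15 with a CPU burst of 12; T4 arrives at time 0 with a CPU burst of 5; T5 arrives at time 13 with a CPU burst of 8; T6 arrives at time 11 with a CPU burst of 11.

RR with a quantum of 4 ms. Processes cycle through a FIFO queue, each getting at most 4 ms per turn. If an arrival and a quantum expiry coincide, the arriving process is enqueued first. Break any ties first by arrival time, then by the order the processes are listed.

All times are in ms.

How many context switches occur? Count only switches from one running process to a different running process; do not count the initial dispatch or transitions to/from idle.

Schedule: | T2 0-4 | T4 4-8 | T2 8-12 | T1 12-16 | T4 16-17 | T6 17-21 | T2 21-25 | T5 25-29 | T3 29-33 | T1 33-37 | T6 37-41 | T2 41-45 | T5 45-49 | T3 49-53 | T1 53-57 | T6 57-60 | T2 60-61 | T3 61-65 | T1 65-67 |
Completion: T1=67  T2=61  T3=65  T4=17  T5=49  T6=60

18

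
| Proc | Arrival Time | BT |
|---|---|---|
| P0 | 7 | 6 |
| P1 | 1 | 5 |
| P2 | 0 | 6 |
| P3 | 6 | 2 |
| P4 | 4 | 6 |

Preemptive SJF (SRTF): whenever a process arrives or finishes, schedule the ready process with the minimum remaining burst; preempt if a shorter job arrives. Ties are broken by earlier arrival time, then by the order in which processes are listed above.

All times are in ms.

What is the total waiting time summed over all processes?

28

Schedule: | P2 0-6 | P3 6-8 | P1 8-13 | P4 13-19 | P0 19-25 |
Completion: P0=25  P1=13  P2=6  P3=8  P4=19
Turnaround (C−A): P0=18  P1=12  P2=6  P3=2  P4=15
Waiting = turnaround − burst: P0=12, P1=7, P2=0, P3=0, P4=9
Total waiting = 12 + 7 + 0 + 0 + 9 = 28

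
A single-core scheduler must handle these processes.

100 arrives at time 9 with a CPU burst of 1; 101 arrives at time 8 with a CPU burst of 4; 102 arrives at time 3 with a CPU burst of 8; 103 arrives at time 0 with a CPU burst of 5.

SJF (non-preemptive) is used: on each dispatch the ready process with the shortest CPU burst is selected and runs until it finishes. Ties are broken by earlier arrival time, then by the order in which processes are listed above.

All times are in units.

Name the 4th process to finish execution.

Schedule: | 103 0-5 | 102 5-13 | 100 13-14 | 101 14-18 |
Completion: 100=14  101=18  102=13  103=5
Finish order: 103 → 102 → 100 → 101

101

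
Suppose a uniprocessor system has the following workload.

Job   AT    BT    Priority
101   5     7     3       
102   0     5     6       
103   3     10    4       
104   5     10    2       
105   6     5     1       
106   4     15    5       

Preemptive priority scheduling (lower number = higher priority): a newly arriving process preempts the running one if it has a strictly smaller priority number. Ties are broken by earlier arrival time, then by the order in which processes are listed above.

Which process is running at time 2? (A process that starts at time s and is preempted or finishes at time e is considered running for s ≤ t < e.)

Schedule: | 102 0-3 | 103 3-5 | 104 5-6 | 105 6-11 | 104 11-20 | 101 20-27 | 103 27-35 | 106 35-50 | 102 50-52 |
Completion: 101=27  102=52  103=35  104=20  105=11  106=50

102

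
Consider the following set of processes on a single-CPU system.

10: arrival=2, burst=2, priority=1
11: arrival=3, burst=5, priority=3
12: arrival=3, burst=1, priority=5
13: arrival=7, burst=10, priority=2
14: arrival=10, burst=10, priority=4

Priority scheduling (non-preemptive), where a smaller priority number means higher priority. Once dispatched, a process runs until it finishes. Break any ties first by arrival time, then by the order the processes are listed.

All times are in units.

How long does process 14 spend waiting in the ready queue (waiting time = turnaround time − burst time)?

9

Timeline: | idle 0-2 | 10 2-4 | 11 4-9 | 13 9-19 | 14 19-29 | 12 29-30 |
Completion: 10=4  11=9  12=30  13=19  14=29
Turnaround (C−A): 10=2  11=6  12=27  13=12  14=19
Waiting(14) = turnaround − burst = 19 − 10 = 9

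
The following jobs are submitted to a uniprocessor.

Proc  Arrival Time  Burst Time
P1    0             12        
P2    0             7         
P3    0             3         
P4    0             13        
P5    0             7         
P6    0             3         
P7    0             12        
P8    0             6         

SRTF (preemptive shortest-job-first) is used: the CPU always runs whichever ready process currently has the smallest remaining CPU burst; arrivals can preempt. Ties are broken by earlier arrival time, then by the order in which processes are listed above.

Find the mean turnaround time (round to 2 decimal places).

Schedule: | P3 0-3 | P6 3-6 | P8 6-12 | P2 12-19 | P5 19-26 | P1 26-38 | P7 38-50 | P4 50-63 |
Completion: P1=38  P2=19  P3=3  P4=63  P5=26  P6=6  P7=50  P8=12
Turnaround (C−A): P1=38  P2=19  P3=3  P4=63  P5=26  P6=6  P7=50  P8=12
Turnaround times: P1=38, P2=19, P3=3, P4=63, P5=26, P6=6, P7=50, P8=12
Average turnaround = (38+19+3+63+26+6+50+12) / 8 = 217/8 = 27.13

27.13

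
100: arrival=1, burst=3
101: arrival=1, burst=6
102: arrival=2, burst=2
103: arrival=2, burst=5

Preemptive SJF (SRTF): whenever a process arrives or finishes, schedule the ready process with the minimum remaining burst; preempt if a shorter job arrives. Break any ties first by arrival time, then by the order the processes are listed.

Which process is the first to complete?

Gantt: | idle 0-1 | 100 1-4 | 102 4-6 | 103 6-11 | 101 11-17 |
Completion: 100=4  101=17  102=6  103=11
Finish order: 100 → 102 → 103 → 101

100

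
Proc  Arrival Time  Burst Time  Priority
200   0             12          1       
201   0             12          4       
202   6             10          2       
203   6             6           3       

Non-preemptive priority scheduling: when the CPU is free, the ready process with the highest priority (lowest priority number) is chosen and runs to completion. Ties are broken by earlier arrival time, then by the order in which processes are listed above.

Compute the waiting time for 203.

16

Timeline: | 200 0-12 | 202 12-22 | 203 22-28 | 201 28-40 |
Completion: 200=12  201=40  202=22  203=28
Turnaround (C−A): 200=12  201=40  202=16  203=22
Waiting(203) = turnaround − burst = 22 − 6 = 16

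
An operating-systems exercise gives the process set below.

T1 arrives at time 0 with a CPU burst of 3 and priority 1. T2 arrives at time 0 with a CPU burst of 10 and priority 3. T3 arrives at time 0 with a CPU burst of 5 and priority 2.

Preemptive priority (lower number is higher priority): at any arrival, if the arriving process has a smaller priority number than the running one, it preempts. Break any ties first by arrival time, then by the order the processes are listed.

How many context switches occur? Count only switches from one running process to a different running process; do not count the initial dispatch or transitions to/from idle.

Timeline: | T1 0-3 | T3 3-8 | T2 8-18 |
Completion: T1=3  T2=18  T3=8
Turnaround (C−A): T1=3  T2=18  T3=8

2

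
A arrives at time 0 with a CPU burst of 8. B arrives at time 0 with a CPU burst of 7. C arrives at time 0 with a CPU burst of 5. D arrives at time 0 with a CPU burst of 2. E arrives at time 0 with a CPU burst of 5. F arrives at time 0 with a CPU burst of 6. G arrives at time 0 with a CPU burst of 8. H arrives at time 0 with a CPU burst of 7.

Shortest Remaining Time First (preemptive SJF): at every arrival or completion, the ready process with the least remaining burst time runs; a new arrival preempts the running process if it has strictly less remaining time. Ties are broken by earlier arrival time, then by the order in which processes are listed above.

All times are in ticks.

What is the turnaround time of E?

12

Gantt: | D 0-2 | C 2-7 | E 7-12 | F 12-18 | B 18-25 | H 25-32 | A 32-40 | G 40-48 |
Completion: A=40  B=25  C=7  D=2  E=12  F=18  G=48  H=32
Turnaround (C−A): A=40  B=25  C=7  D=2  E=12  F=18  G=48  H=32
Turnaround(E) = completion − arrival = 12 − 0 = 12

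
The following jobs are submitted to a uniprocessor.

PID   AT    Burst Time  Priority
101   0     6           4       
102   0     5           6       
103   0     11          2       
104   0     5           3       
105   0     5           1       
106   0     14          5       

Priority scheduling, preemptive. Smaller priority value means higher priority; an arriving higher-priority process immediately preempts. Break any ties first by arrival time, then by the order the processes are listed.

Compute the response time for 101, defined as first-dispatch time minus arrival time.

Schedule: | 105 0-5 | 103 5-16 | 104 16-21 | 101 21-27 | 106 27-41 | 102 41-46 |
Completion: 101=27  102=46  103=16  104=21  105=5  106=41
Turnaround (C−A): 101=27  102=46  103=16  104=21  105=5  106=41
Response(101) = first start − arrival = 21 − 0 = 21

21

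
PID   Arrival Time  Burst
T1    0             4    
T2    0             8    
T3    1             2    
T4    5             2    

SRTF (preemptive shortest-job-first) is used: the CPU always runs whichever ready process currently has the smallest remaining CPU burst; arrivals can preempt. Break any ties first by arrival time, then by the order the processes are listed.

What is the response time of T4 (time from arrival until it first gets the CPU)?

Gantt: | T1 0-1 | T3 1-3 | T1 3-6 | T4 6-8 | T2 8-16 |
Completion: T1=6  T2=16  T3=3  T4=8
Response(T4) = first start − arrival = 6 − 5 = 1

1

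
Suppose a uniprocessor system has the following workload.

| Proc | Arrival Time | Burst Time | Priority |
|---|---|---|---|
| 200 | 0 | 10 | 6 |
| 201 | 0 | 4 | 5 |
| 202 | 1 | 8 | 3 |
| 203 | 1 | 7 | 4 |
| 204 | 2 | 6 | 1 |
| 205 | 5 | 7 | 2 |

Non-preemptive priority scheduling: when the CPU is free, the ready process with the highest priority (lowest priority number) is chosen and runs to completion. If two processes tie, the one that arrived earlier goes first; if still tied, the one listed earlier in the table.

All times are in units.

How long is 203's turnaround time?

31

Schedule: | 201 0-4 | 204 4-10 | 205 10-17 | 202 17-25 | 203 25-32 | 200 32-42 |
Completion: 200=42  201=4  202=25  203=32  204=10  205=17
Turnaround (C−A): 200=42  201=4  202=24  203=31  204=8  205=12
Turnaround(203) = completion − arrival = 32 − 1 = 31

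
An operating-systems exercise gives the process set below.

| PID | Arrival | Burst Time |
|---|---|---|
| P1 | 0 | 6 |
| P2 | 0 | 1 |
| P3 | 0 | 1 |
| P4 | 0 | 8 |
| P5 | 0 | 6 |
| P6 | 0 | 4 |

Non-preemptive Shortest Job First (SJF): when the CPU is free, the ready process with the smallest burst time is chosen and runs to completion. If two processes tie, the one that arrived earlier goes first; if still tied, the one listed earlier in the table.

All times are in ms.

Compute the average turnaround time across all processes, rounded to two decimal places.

Gantt: | P2 0-1 | P3 1-2 | P6 2-6 | P1 6-12 | P5 12-18 | P4 18-26 |
Completion: P1=12  P2=1  P3=2  P4=26  P5=18  P6=6
Turnaround (C−A): P1=12  P2=1  P3=2  P4=26  P5=18  P6=6
Turnaround times: P1=12, P2=1, P3=2, P4=26, P5=18, P6=6
Average turnaround = (12+1+2+26+18+6) / 6 = 65/6 = 10.83

10.83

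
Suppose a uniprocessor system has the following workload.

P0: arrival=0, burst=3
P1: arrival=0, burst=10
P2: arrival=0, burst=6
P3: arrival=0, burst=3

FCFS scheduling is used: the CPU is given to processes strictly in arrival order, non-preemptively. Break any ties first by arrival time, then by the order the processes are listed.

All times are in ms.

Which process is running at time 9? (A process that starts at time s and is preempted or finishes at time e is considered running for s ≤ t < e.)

P1

Schedule: | P0 0-3 | P1 3-13 | P2 13-19 | P3 19-22 |
Completion: P0=3  P1=13  P2=19  P3=22
Turnaround (C−A): P0=3  P1=13  P2=19  P3=22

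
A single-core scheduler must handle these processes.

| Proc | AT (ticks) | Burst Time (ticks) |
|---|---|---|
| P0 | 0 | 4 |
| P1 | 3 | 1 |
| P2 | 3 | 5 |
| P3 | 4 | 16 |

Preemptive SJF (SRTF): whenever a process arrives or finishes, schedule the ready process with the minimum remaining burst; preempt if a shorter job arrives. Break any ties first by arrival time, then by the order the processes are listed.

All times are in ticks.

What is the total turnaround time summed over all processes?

Timeline: | P0 0-4 | P1 4-5 | P2 5-10 | P3 10-26 |
Completion: P0=4  P1=5  P2=10  P3=26
Turnaround = completion − arrival: P0=4, P1=2, P2=7, P3=22
Total turnaround = 4 + 2 + 7 + 22 = 35

35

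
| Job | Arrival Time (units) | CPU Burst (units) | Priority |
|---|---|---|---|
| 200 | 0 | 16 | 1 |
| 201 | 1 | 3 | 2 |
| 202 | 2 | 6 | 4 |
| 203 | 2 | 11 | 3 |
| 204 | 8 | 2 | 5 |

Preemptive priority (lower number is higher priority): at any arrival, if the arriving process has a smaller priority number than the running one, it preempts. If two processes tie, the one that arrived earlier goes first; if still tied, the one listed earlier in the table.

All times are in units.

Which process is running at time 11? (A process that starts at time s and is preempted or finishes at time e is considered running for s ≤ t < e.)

200

Gantt: | 200 0-16 | 201 16-19 | 203 19-30 | 202 30-36 | 204 36-38 |
Completion: 200=16  201=19  202=36  203=30  204=38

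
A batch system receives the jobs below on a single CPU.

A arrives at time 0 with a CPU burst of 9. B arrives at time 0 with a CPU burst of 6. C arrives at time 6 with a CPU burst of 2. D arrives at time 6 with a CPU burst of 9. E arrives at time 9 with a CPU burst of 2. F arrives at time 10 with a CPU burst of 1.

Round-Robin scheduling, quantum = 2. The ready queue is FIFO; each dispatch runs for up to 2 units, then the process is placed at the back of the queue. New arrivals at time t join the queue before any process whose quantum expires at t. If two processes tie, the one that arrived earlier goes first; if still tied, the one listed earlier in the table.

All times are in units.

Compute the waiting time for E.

7

Timeline: | A 0-2 | B 2-4 | A 4-6 | B 6-8 | C 8-10 | D 10-12 | A 12-14 | B 14-16 | E 16-18 | F 18-19 | D 19-21 | A 21-23 | D 23-25 | A 25-26 | D 26-29 |
Completion: A=26  B=16  C=10  D=29  E=18  F=19
Waiting(E) = turnaround − burst = 9 − 2 = 7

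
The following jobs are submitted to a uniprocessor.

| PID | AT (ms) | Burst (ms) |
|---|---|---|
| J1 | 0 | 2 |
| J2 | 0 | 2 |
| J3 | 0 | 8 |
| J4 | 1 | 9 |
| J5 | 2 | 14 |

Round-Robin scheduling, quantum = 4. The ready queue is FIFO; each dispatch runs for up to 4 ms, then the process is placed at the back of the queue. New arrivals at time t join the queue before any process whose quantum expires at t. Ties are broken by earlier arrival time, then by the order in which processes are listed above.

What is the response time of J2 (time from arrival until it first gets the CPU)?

Gantt: | J1 0-2 | J2 2-4 | J3 4-8 | J4 8-12 | J5 12-16 | J3 16-20 | J4 20-24 | J5 24-28 | J4 28-29 | J5 29-35 |
Completion: J1=2  J2=4  J3=20  J4=29  J5=35
Turnaround (C−A): J1=2  J2=4  J3=20  J4=28  J5=33
Response(J2) = first start − arrival = 2 − 0 = 2

2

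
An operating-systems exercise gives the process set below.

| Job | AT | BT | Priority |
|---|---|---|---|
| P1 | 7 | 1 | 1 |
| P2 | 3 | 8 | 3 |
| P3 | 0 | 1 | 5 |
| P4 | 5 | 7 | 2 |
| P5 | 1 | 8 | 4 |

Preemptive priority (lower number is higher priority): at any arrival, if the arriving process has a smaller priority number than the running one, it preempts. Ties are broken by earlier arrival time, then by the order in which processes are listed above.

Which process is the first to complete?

P3

Timeline: | P3 0-1 | P5 1-3 | P2 3-5 | P4 5-7 | P1 7-8 | P4 8-13 | P2 13-19 | P5 19-25 |
Completion: P1=8  P2=19  P3=1  P4=13  P5=25
Finish order: P3 → P1 → P4 → P2 → P5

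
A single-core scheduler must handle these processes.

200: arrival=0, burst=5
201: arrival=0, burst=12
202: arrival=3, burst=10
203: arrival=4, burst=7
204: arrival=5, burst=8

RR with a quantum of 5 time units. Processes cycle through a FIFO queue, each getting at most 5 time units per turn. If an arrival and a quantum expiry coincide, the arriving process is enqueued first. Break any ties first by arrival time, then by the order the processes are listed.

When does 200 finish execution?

Gantt: | 200 0-5 | 201 5-10 | 202 10-15 | 203 15-20 | 204 20-25 | 201 25-30 | 202 30-35 | 203 35-37 | 204 37-40 | 201 40-42 |
Completion: 200=5  201=42  202=35  203=37  204=40

5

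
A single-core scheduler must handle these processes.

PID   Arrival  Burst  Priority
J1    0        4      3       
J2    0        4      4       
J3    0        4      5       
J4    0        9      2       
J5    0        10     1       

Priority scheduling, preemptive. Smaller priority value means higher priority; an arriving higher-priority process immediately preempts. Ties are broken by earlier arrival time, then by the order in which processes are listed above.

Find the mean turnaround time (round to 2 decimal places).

22.00

Gantt: | J5 0-10 | J4 10-19 | J1 19-23 | J2 23-27 | J3 27-31 |
Completion: J1=23  J2=27  J3=31  J4=19  J5=10
Turnaround times: J1=23, J2=27, J3=31, J4=19, J5=10
Average turnaround = (23+27+31+19+10) / 5 = 110/5 = 22.00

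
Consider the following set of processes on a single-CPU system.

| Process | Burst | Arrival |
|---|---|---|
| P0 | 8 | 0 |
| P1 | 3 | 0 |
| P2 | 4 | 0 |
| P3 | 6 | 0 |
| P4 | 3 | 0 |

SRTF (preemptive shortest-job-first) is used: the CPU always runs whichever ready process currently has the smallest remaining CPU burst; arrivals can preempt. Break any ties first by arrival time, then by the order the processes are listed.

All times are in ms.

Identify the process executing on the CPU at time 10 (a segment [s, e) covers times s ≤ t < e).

Timeline: | P1 0-3 | P4 3-6 | P2 6-10 | P3 10-16 | P0 16-24 |
Completion: P0=24  P1=3  P2=10  P3=16  P4=6
Turnaround (C−A): P0=24  P1=3  P2=10  P3=16  P4=6

P3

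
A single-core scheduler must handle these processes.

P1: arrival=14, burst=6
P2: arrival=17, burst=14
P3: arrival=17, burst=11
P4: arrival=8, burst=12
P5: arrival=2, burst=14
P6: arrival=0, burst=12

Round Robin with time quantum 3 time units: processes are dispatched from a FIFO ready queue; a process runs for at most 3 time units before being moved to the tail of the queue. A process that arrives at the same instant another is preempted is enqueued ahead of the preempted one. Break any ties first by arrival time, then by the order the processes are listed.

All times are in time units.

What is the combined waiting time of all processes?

Timeline: | P6 0-3 | P5 3-6 | P6 6-9 | P5 9-12 | P4 12-15 | P6 15-18 | P5 18-21 | P1 21-24 | P4 24-27 | P2 27-30 | P3 30-33 | P6 33-36 | P5 36-39 | P1 39-42 | P4 42-45 | P2 45-48 | P3 48-51 | P5 51-53 | P4 53-56 | P2 56-59 | P3 59-62 | P2 62-65 | P3 65-67 | P2 67-69 |
Completion: P1=42  P2=69  P3=67  P4=56  P5=53  P6=36
Turnaround (C−A): P1=28  P2=52  P3=50  P4=48  P5=51  P6=36
Waiting = turnaround − burst: P1=22, P2=38, P3=39, P4=36, P5=37, P6=24
Total waiting = 22 + 38 + 39 + 36 + 37 + 24 = 196

196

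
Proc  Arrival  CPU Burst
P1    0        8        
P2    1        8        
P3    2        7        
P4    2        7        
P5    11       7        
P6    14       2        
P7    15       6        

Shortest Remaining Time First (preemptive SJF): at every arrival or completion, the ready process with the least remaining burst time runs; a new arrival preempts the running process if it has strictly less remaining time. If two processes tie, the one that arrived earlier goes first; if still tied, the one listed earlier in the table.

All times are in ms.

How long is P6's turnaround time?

3

Schedule: | P1 0-8 | P3 8-15 | P6 15-17 | P7 17-23 | P4 23-30 | P5 30-37 | P2 37-45 |
Completion: P1=8  P2=45  P3=15  P4=30  P5=37  P6=17  P7=23
Turnaround(P6) = completion − arrival = 17 − 14 = 3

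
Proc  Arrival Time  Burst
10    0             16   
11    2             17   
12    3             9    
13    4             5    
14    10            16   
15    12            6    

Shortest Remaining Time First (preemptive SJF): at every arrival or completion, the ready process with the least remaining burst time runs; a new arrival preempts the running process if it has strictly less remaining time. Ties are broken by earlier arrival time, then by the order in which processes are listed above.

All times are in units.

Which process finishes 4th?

Gantt: | 10 0-3 | 12 3-4 | 13 4-9 | 12 9-17 | 15 17-23 | 10 23-36 | 14 36-52 | 11 52-69 |
Completion: 10=36  11=69  12=17  13=9  14=52  15=23
Finish order: 13 → 12 → 15 → 10 → 14 → 11

10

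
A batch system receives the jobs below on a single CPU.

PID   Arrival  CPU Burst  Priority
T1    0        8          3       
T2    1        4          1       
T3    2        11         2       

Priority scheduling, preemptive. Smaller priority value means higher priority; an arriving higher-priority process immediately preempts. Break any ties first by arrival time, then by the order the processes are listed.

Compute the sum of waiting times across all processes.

18

Gantt: | T1 0-1 | T2 1-5 | T3 5-16 | T1 16-23 |
Completion: T1=23  T2=5  T3=16
Waiting = turnaround − burst: T1=15, T2=0, T3=3
Total waiting = 15 + 0 + 3 = 18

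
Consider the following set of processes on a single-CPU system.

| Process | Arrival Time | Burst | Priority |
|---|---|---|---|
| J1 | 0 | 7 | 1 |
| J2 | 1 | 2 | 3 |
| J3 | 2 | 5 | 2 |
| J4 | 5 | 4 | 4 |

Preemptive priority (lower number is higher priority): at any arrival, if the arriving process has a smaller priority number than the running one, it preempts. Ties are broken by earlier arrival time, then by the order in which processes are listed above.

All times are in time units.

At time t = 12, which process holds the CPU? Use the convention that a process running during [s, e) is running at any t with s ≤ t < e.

J2

Gantt: | J1 0-7 | J3 7-12 | J2 12-14 | J4 14-18 |
Completion: J1=7  J2=14  J3=12  J4=18
Turnaround (C−A): J1=7  J2=13  J3=10  J4=13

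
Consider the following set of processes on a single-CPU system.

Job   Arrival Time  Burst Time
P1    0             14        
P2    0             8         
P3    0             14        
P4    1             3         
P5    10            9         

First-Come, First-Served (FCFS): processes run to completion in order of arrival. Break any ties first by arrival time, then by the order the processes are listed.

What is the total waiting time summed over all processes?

100

Schedule: | P1 0-14 | P2 14-22 | P3 22-36 | P4 36-39 | P5 39-48 |
Completion: P1=14  P2=22  P3=36  P4=39  P5=48
Turnaround (C−A): P1=14  P2=22  P3=36  P4=38  P5=38
Waiting = turnaround − burst: P1=0, P2=14, P3=22, P4=35, P5=29
Total waiting = 0 + 14 + 22 + 35 + 29 = 100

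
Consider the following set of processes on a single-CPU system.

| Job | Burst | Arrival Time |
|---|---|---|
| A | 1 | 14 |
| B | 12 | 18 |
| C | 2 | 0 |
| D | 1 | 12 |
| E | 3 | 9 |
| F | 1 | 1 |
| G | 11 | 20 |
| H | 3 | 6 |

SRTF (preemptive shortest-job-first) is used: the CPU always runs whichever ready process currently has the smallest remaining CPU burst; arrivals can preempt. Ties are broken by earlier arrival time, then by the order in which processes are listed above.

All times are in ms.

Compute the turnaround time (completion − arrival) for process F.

2

Schedule: | C 0-2 | F 2-3 | idle 3-6 | H 6-9 | E 9-12 | D 12-13 | idle 13-14 | A 14-15 | idle 15-18 | B 18-30 | G 30-41 |
Completion: A=15  B=30  C=2  D=13  E=12  F=3  G=41  H=9
Turnaround(F) = completion − arrival = 3 − 1 = 2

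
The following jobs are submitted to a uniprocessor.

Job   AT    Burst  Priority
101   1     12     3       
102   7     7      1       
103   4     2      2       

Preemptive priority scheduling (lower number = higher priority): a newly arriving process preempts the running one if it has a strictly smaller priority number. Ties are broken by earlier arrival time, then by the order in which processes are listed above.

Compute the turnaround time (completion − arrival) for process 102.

Schedule: | idle 0-1 | 101 1-4 | 103 4-6 | 101 6-7 | 102 7-14 | 101 14-22 |
Completion: 101=22  102=14  103=6
Turnaround (C−A): 101=21  102=7  103=2
Turnaround(102) = completion − arrival = 14 − 7 = 7

7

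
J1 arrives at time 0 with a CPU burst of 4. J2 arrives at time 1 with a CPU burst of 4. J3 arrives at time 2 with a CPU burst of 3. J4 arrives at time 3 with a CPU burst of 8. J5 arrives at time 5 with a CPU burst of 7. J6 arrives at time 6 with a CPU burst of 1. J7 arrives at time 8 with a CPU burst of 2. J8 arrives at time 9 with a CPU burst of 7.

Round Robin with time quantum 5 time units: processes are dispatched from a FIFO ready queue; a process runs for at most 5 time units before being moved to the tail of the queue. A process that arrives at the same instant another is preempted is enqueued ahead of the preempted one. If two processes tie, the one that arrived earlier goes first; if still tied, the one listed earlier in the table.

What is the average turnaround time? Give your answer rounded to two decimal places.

Gantt: | J1 0-4 | J2 4-8 | J3 8-11 | J4 11-16 | J5 16-21 | J6 21-22 | J7 22-24 | J8 24-29 | J4 29-32 | J5 32-34 | J8 34-36 |
Completion: J1=4  J2=8  J3=11  J4=32  J5=34  J6=22  J7=24  J8=36
Turnaround (C−A): J1=4  J2=7  J3=9  J4=29  J5=29  J6=16  J7=16  J8=27
Turnaround times: J1=4, J2=7, J3=9, J4=29, J5=29, J6=16, J7=16, J8=27
Average turnaround = (4+7+9+29+29+16+16+27) / 8 = 137/8 = 17.13

17.13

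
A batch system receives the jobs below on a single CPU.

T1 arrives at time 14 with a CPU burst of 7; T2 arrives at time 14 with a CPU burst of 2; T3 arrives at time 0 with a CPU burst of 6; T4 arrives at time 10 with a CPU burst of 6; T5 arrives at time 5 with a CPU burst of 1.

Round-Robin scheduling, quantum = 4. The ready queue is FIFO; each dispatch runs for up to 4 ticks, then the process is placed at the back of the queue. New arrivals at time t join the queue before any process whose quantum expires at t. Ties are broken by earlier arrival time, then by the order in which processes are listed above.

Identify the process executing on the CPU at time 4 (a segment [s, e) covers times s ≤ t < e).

Timeline: | T3 0-6 | T5 6-7 | idle 7-10 | T4 10-14 | T1 14-18 | T2 18-20 | T4 20-22 | T1 22-25 |
Completion: T1=25  T2=20  T3=6  T4=22  T5=7
Turnaround (C−A): T1=11  T2=6  T3=6  T4=12  T5=2

T3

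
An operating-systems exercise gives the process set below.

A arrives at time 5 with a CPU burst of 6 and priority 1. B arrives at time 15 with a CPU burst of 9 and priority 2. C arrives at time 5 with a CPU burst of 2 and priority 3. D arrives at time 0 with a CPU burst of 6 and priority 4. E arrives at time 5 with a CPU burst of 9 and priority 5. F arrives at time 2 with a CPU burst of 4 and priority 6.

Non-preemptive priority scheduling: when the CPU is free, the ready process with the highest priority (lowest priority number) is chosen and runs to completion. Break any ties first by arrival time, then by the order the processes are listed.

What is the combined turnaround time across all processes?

91

Timeline: | D 0-6 | A 6-12 | C 12-14 | E 14-23 | B 23-32 | F 32-36 |
Completion: A=12  B=32  C=14  D=6  E=23  F=36
Turnaround = completion − arrival: A=7, B=17, C=9, D=6, E=18, F=34
Total turnaround = 7 + 17 + 9 + 6 + 18 + 34 = 91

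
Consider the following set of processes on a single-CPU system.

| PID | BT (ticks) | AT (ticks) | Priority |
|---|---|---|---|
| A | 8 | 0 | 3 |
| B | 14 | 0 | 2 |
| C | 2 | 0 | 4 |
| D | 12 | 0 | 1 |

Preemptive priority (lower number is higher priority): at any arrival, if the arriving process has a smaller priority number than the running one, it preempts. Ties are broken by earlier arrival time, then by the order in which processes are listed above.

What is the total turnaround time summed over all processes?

108

Schedule: | D 0-12 | B 12-26 | A 26-34 | C 34-36 |
Completion: A=34  B=26  C=36  D=12
Turnaround = completion − arrival: A=34, B=26, C=36, D=12
Total turnaround = 34 + 26 + 36 + 12 = 108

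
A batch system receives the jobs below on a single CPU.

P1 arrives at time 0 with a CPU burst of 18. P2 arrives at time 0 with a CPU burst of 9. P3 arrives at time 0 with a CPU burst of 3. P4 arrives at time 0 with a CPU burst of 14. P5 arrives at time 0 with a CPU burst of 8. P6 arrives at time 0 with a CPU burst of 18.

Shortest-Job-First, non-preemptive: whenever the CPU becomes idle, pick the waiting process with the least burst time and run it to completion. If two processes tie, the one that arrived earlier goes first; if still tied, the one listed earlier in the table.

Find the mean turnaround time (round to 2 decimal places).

31.67

Gantt: | P3 0-3 | P5 3-11 | P2 11-20 | P4 20-34 | P1 34-52 | P6 52-70 |
Completion: P1=52  P2=20  P3=3  P4=34  P5=11  P6=70
Turnaround times: P1=52, P2=20, P3=3, P4=34, P5=11, P6=70
Average turnaround = (52+20+3+34+11+70) / 6 = 190/6 = 31.67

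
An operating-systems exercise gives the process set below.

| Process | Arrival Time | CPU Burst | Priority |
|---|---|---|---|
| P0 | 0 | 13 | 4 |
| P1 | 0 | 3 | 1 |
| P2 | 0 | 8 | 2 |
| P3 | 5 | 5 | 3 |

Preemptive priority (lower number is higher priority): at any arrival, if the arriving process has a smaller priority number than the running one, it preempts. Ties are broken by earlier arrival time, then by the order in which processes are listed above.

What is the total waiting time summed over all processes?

Timeline: | P1 0-3 | P2 3-11 | P3 11-16 | P0 16-29 |
Completion: P0=29  P1=3  P2=11  P3=16
Waiting = turnaround − burst: P0=16, P1=0, P2=3, P3=6
Total waiting = 16 + 0 + 3 + 6 = 25

25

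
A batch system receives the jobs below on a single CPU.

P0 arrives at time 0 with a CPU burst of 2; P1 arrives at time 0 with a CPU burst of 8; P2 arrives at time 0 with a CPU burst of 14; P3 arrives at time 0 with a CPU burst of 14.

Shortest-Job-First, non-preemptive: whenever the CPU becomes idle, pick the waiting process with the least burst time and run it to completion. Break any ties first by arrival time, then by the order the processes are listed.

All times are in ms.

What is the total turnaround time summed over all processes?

74

Timeline: | P0 0-2 | P1 2-10 | P2 10-24 | P3 24-38 |
Completion: P0=2  P1=10  P2=24  P3=38
Turnaround (C−A): P0=2  P1=10  P2=24  P3=38
Turnaround = completion − arrival: P0=2, P1=10, P2=24, P3=38
Total turnaround = 2 + 10 + 24 + 38 = 74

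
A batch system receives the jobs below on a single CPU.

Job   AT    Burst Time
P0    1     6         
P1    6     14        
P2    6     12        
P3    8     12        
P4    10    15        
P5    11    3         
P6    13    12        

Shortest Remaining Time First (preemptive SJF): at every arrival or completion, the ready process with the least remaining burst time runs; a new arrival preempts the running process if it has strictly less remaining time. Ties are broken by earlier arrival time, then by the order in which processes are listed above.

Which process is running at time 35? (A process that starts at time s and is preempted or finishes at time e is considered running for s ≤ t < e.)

P6

Schedule: | idle 0-1 | P0 1-7 | P2 7-11 | P5 11-14 | P2 14-22 | P3 22-34 | P6 34-46 | P1 46-60 | P4 60-75 |
Completion: P0=7  P1=60  P2=22  P3=34  P4=75  P5=14  P6=46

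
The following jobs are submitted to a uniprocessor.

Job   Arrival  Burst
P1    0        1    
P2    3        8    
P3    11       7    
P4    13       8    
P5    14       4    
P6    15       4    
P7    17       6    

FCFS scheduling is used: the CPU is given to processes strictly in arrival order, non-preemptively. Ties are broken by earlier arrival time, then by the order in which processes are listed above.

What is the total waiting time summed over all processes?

49

Schedule: | P1 0-1 | idle 1-3 | P2 3-11 | P3 11-18 | P4 18-26 | P5 26-30 | P6 30-34 | P7 34-40 |
Completion: P1=1  P2=11  P3=18  P4=26  P5=30  P6=34  P7=40
Turnaround (C−A): P1=1  P2=8  P3=7  P4=13  P5=16  P6=19  P7=23
Waiting = turnaround − burst: P1=0, P2=0, P3=0, P4=5, P5=12, P6=15, P7=17
Total waiting = 0 + 0 + 0 + 5 + 12 + 15 + 17 = 49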